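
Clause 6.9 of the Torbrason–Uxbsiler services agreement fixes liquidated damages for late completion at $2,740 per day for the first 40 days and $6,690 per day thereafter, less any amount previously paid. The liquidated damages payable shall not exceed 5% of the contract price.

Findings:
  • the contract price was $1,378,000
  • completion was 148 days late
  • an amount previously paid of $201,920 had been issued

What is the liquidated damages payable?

First 40 days: 40 × $2,740 = $109,600
Remaining days: (148 − 40) × $6,690 = $722,520
Accrued per-day damages: $109,600 + $722,520 = $832,120
Less amount previously paid: $832,120 − $201,920 = $630,200
Cap: 5% of $1,378,000 = $68,900
Cap at $68,900: $630,200 exceeds the cap → $68,900

Liquidated damages: $68,900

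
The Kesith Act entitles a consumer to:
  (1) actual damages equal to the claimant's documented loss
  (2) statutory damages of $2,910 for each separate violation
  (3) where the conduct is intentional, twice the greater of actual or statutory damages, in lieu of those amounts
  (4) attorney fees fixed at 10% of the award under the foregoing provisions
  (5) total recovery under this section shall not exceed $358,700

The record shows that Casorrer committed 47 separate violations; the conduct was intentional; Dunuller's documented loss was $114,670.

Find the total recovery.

Statutory damages: 47 × $2,910 = $136,770
Greater of actual damages ($114,670) or statutory damages ($136,770): $136,770
Doubled: 2 × $136,770 = $273,540
Attorney fees: 10% of $273,540 = $27,354
Total before cap: $273,540 + $27,354 = $300,894
Cap at $358,700: $300,894 is within the cap, no reduction.

$300,894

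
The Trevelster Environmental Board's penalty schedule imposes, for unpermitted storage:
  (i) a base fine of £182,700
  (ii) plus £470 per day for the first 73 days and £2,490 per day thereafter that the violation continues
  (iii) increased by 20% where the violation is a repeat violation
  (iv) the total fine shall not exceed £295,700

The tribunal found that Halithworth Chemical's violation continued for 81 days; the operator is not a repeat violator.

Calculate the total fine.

First 73 days: 73 × £470 = £34,310
Remaining days: (81 − 73) × £2,490 = £19,920
Per-day component: £34,310 + £19,920 = £54,230
Base plus per-day: £182,700 + £54,230 = £236,930
The operator is not a repeat violator: no 20% increase.
Cap at £295,700: £236,930 is within the cap, no reduction.

Civil penalty: £236,930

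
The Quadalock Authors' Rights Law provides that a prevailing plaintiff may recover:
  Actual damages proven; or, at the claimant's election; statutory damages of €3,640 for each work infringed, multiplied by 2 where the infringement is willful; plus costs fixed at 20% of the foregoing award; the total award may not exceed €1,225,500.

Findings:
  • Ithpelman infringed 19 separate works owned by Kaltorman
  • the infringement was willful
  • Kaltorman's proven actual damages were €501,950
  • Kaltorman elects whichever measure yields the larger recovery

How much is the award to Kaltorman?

€602,340

Statutory damages: 19 × €3,640 = €69,160
Doubled: 2 × €69,160 = €138,320
Greater of actual damages (€501,950) or enhanced statutory damages (€138,320): €501,950
Costs: 20% of €501,950 = €100,390
Award plus costs: €501,950 + €100,390 = €602,340
Cap at €1,225,500: €602,340 is within the cap, no reduction.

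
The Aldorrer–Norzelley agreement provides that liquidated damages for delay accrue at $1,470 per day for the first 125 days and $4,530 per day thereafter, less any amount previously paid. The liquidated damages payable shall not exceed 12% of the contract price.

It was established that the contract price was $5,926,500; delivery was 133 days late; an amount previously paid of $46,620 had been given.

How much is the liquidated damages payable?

First 125 days: 125 × $1,470 = $183,750
Remaining days: (133 − 125) × $4,530 = $36,240
Accrued per-day damages: $183,750 + $36,240 = $219,990
Less amount previously paid: $219,990 − $46,620 = $173,370
Cap: 12% of $5,926,500 = $711,180
Cap at $711,180: $173,370 is within the cap, no reduction.

$173,370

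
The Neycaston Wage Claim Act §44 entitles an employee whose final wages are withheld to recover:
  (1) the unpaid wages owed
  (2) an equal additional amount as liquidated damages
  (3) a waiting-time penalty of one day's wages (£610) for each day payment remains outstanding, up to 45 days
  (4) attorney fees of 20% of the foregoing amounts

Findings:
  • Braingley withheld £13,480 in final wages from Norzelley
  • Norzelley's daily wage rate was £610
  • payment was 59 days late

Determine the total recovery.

Liquidated damages (equal amount): £13,480
Penalty days: min(59, 45) = 45
Waiting-time penalty: 45 × £610 = £27,450
Subtotal: £13,480 + £13,480 + £27,450 = £54,410
Attorney fees: 20% of £54,410 = £10,882
Total award: £54,410 + £10,882 = £65,292

£65,292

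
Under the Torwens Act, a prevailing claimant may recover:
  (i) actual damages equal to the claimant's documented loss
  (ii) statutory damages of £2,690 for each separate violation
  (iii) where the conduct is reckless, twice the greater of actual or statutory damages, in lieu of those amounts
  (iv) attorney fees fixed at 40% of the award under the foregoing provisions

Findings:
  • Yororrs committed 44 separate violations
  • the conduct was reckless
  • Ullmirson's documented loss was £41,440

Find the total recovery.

Statutory damages: 44 × £2,690 = £118,360
Greater of actual damages (£41,440) or statutory damages (£118,360): £118,360
Doubled: 2 × £118,360 = £236,720
Attorney fees: 40% of £236,720 = £94,688
Total recovery: £236,720 + £94,688 = £331,408

£331,408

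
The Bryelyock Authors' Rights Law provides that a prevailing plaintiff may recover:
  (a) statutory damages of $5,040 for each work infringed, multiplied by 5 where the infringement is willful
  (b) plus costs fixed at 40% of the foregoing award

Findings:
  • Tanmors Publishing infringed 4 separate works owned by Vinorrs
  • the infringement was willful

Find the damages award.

$141,120

Statutory damages: 4 × $5,040 = $20,160
Multiplied by 5: 5 × $20,160 = $100,800
Costs: 40% of $100,800 = $40,320
Award plus costs: $100,800 + $40,320 = $141,120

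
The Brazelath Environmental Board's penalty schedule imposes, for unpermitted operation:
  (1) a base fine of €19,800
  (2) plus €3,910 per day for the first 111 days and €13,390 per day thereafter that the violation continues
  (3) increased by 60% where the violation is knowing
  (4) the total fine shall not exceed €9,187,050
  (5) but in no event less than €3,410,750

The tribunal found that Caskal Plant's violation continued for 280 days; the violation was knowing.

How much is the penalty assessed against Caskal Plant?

First 111 days: 111 × €3,910 = €434,010
Remaining days: (280 − 111) × €13,390 = €2,262,910
Per-day component: €434,010 + €2,262,910 = €2,696,920
Base plus per-day: €19,800 + €2,696,920 = €2,716,720
Enhancement: 60% of €2,716,720 = €1,630,032
Enhanced fine: €2,716,720 + €1,630,032 = €4,346,752
Cap at €9,187,050: €4,346,752 is within the cap, no reduction.
Minimum €3,410,750: €4,346,752 meets the minimum, no increase.

€4,346,752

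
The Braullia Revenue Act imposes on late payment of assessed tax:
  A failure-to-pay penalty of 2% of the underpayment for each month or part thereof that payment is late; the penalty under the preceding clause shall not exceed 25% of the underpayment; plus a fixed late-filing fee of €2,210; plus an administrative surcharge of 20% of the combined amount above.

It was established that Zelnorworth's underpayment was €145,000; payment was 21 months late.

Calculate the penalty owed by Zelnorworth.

€46,152

Accrued rate: 2% × 21 = 42%, capped at 25% → 25%
Failure-to-pay penalty: 25% of €145,000 = €36,250
Penalty before surcharge: €36,250 + €2,210 = €38,460
Administrative surcharge: 20% of €38,460 = €7,692
Total penalty: €38,460 + €7,692 = €46,152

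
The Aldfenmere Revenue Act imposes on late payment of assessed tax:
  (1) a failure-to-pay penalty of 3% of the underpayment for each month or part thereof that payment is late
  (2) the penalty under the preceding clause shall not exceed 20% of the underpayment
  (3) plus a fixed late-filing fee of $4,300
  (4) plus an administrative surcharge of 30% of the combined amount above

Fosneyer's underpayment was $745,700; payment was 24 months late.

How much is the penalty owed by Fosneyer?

Accrued rate: 3% × 24 = 72%, capped at 20% → 20%
Failure-to-pay penalty: 20% of $745,700 = $149,140
Penalty before surcharge: $149,140 + $4,300 = $153,440
Administrative surcharge: 30% of $153,440 = $46,032
Total penalty: $153,440 + $46,032 = $199,472

$199,472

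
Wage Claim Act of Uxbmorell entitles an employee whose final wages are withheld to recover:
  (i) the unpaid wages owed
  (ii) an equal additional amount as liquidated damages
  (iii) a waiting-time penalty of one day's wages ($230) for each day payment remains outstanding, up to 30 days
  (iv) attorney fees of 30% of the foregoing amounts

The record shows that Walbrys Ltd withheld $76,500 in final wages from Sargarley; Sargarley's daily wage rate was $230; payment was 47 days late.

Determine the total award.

Liquidated damages (equal amount): $76,500
Penalty days: min(47, 30) = 30
Waiting-time penalty: 30 × $230 = $6,900
Subtotal: $76,500 + $76,500 + $6,900 = $159,900
Attorney fees: 30% of $159,900 = $47,970
Total award: $159,900 + $47,970 = $207,870

Total award: $207,870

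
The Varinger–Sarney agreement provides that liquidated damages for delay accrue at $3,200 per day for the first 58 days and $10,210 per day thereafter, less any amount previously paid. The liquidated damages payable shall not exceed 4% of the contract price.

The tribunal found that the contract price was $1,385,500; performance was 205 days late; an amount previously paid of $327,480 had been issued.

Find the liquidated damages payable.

First 58 days: 58 × $3,200 = $185,600
Remaining days: (205 − 58) × $10,210 = $1,500,870
Accrued per-day damages: $185,600 + $1,500,870 = $1,686,470
Less amount previously paid: $1,686,470 − $327,480 = $1,358,990
Cap: 4% of $1,385,500 = $55,420
Cap at $55,420: $1,358,990 exceeds the cap → $55,420

$55,420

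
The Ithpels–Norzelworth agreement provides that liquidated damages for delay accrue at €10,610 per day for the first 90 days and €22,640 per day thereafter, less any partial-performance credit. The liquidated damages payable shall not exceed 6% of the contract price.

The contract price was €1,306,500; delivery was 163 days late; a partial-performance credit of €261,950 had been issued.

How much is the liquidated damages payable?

€78,390

First 90 days: 90 × €10,610 = €954,900
Remaining days: (163 − 90) × €22,640 = €1,652,720
Accrued per-day damages: €954,900 + €1,652,720 = €2,607,620
Less partial-performance credit: €2,607,620 − €261,950 = €2,345,670
Cap: 6% of €1,306,500 = €78,390
Cap at €78,390: €2,345,670 exceeds the cap → €78,390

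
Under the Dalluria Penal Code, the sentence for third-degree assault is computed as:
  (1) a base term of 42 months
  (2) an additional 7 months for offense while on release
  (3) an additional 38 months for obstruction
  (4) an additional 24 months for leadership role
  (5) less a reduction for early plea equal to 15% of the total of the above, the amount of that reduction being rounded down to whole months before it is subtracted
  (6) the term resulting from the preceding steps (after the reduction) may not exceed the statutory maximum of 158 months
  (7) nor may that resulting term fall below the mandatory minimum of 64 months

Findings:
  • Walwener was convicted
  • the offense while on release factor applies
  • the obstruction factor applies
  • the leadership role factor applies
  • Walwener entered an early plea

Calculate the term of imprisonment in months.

95 months

Offense while on release enhancement: +7 months
Obstruction enhancement: +38 months
Leadership role enhancement: +24 months
Adjusted term: 42 months + 7 months + 38 months + 24 months = 111 months
Early plea reduction: 15% of 111 months = 16 months (rounded down)
After reduction: 111 − 16 = 95 months
Cap at 158 months: 95 months is within the cap, no reduction.
Minimum 64 months: 95 months meets the minimum, no increase.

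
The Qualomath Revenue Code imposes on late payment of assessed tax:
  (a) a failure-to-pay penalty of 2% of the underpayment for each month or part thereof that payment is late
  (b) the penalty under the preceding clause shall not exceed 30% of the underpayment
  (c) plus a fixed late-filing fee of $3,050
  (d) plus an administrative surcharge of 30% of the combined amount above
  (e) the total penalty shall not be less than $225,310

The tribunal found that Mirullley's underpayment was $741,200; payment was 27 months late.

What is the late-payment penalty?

$293,033

Accrued rate: 2% × 27 = 54%, capped at 30% → 30%
Failure-to-pay penalty: 30% of $741,200 = $222,360
Penalty before surcharge: $222,360 + $3,050 = $225,410
Administrative surcharge: 30% of $225,410 = $67,623
Total penalty: $225,410 + $67,623 = $293,033
Minimum $225,310: $293,033 meets the minimum, no increase.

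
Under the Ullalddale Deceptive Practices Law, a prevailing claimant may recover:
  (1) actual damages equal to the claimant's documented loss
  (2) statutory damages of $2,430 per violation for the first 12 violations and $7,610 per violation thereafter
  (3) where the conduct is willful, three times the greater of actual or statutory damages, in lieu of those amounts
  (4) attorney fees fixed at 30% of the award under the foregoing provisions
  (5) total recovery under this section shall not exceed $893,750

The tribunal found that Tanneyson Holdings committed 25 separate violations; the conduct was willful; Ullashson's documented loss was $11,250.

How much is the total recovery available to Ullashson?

$499,551

First 12 violations: 12 × $2,430 = $29,160
Remaining violations: (25 − 12) × $7,610 = $98,930
Statutory damages: $29,160 + $98,930 = $128,090
Greater of actual damages ($11,250) or statutory damages ($128,090): $128,090
Trebled: 3 × $128,090 = $384,270
Attorney fees: 30% of $384,270 = $115,281
Total before cap: $384,270 + $115,281 = $499,551
Cap at $893,750: $499,551 is within the cap, no reduction.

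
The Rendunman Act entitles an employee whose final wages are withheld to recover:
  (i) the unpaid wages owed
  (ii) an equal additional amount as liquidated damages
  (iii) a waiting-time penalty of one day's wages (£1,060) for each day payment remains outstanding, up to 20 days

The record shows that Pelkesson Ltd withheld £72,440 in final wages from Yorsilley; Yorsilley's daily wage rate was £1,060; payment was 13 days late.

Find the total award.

Liquidated damages (equal amount): £72,440
Penalty days: min(13, 20) = 13
Waiting-time penalty: 13 × £1,060 = £13,780
Total award: £72,440 + £72,440 + £13,780 = £158,660

£158,660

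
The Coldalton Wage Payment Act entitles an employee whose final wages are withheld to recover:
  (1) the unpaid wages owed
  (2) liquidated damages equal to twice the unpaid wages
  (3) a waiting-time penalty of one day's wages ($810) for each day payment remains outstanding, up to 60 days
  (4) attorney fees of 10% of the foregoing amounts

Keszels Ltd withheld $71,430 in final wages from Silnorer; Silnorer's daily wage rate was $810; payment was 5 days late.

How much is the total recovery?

$240,174

Doubled: 2 × $71,430 = $142,860
Penalty days: min(5, 60) = 5
Waiting-time penalty: 5 × $810 = $4,050
Subtotal: $71,430 + $142,860 + $4,050 = $218,340
Attorney fees: 10% of $218,340 = $21,834
Total award: $218,340 + $21,834 = $240,174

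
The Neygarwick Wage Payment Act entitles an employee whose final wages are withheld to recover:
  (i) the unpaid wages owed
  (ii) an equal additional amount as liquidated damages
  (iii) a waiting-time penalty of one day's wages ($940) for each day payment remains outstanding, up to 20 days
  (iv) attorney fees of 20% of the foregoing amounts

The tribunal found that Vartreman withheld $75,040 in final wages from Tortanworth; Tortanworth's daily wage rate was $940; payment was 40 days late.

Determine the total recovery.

Liquidated damages (equal amount): $75,040
Penalty days: min(40, 20) = 20
Waiting-time penalty: 20 × $940 = $18,800
Subtotal: $75,040 + $75,040 + $18,800 = $168,880
Attorney fees: 20% of $168,880 = $33,776
Total award: $168,880 + $33,776 = $202,656

$202,656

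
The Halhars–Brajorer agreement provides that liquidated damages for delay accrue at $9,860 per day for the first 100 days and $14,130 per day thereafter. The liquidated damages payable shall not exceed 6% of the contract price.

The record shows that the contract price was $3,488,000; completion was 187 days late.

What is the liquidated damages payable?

First 100 days: 100 × $9,860 = $986,000
Remaining days: (187 − 100) × $14,130 = $1,229,310
Accrued per-day damages: $986,000 + $1,229,310 = $2,215,310
Cap: 6% of $3,488,000 = $209,280
Cap at $209,280: $2,215,310 exceeds the cap → $209,280

$209,280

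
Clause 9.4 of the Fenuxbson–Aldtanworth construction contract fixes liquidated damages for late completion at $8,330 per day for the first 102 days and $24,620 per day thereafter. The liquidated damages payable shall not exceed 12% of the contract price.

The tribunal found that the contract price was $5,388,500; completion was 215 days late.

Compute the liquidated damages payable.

$646,620

First 102 days: 102 × $8,330 = $849,660
Remaining days: (215 − 102) × $24,620 = $2,782,060
Accrued per-day damages: $849,660 + $2,782,060 = $3,631,720
Cap: 12% of $5,388,500 = $646,620
Cap at $646,620: $3,631,720 exceeds the cap → $646,620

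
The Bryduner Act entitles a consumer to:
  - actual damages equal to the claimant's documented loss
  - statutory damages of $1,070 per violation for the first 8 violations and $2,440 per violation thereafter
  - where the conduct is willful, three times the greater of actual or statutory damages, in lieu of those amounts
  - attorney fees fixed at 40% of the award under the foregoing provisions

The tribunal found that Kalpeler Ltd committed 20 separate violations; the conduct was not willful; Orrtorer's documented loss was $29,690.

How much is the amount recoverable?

First 8 violations: 8 × $1,070 = $8,560
Remaining violations: (20 − 8) × $2,440 = $29,280
Statutory damages: $8,560 + $29,280 = $37,840
Conduct not willful: the in-lieu enhancement does not apply.
Actual plus statutory damages: $29,690 + $37,840 = $67,530
Attorney fees: 40% of $67,530 = $27,012
Total recovery: $67,530 + $27,012 = $94,542

$94,542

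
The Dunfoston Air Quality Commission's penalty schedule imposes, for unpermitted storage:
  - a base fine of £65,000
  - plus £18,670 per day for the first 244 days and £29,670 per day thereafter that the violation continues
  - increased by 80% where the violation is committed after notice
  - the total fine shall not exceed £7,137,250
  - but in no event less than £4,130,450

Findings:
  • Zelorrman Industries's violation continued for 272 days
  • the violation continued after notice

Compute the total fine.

First 244 days: 244 × £18,670 = £4,555,480
Remaining days: (272 − 244) × £29,670 = £830,760
Per-day component: £4,555,480 + £830,760 = £5,386,240
Base plus per-day: £65,000 + £5,386,240 = £5,451,240
Enhancement: 80% of £5,451,240 = £4,360,992
Enhanced fine: £5,451,240 + £4,360,992 = £9,812,232
Cap at £7,137,250: £9,812,232 exceeds the cap → £7,137,250
Minimum £4,130,450: £7,137,250 meets the minimum, no increase.

£7,137,250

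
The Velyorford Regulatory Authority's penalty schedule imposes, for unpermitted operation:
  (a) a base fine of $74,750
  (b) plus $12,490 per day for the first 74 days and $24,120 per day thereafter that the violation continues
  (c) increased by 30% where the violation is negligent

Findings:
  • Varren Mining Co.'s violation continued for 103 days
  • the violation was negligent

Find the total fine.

$2,208,037

First 74 days: 74 × $12,490 = $924,260
Remaining days: (103 − 74) × $24,120 = $699,480
Per-day component: $924,260 + $699,480 = $1,623,740
Base plus per-day: $74,750 + $1,623,740 = $1,698,490
Enhancement: 30% of $1,698,490 = $509,547
Enhanced fine: $1,698,490 + $509,547 = $2,208,037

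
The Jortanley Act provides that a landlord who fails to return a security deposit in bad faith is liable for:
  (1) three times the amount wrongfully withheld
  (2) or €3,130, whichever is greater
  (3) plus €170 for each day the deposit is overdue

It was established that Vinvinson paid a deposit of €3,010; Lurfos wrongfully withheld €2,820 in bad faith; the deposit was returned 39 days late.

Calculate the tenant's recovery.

Trebled: 3 × €2,820 = €8,460
Minimum €3,130: €8,460 meets the minimum, no increase.
Late-return penalty: 39 × €170 = €6,630
Damages plus late penalty: €8,460 + €6,630 = €15,090

€15,090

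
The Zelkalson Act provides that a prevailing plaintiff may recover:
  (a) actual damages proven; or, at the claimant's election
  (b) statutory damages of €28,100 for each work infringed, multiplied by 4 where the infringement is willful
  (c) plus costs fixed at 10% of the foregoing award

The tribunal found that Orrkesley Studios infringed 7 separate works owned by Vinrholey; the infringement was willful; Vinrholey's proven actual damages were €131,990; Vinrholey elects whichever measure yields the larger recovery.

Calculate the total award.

Statutory damages: 7 × €28,100 = €196,700
Multiplied by 4: 4 × €196,700 = €786,800
Greater of actual damages (€131,990) or enhanced statutory damages (€786,800): €786,800
Costs: 10% of €786,800 = €78,680
Award plus costs: €786,800 + €78,680 = €865,480

Award: €865,480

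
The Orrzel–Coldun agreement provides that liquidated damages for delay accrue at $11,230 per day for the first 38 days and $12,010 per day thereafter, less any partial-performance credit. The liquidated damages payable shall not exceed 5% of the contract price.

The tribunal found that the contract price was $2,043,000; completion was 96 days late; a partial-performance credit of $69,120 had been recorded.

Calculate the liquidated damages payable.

$102,150

First 38 days: 38 × $11,230 = $426,740
Remaining days: (96 − 38) × $12,010 = $696,580
Accrued per-day damages: $426,740 + $696,580 = $1,123,320
Less partial-performance credit: $1,123,320 − $69,120 = $1,054,200
Cap: 5% of $2,043,000 = $102,150
Cap at $102,150: $1,054,200 exceeds the cap → $102,150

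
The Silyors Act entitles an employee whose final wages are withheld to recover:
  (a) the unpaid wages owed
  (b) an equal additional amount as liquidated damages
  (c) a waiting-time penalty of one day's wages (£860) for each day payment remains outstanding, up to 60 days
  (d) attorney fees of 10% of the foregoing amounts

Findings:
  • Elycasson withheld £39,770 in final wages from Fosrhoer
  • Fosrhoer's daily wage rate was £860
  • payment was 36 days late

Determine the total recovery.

Total award: £121,550

Liquidated damages (equal amount): £39,770
Penalty days: min(36, 60) = 36
Waiting-time penalty: 36 × £860 = £30,960
Subtotal: £39,770 + £39,770 + £30,960 = £110,500
Attorney fees: 10% of £110,500 = £11,050
Total award: £110,500 + £11,050 = £121,550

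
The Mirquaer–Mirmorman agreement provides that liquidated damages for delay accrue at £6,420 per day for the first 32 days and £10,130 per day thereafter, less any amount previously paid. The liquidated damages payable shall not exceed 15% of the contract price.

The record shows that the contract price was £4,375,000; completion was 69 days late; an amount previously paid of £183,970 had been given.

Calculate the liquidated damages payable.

£396,280

First 32 days: 32 × £6,420 = £205,440
Remaining days: (69 − 32) × £10,130 = £374,810
Accrued per-day damages: £205,440 + £374,810 = £580,250
Less amount previously paid: £580,250 − £183,970 = £396,280
Cap: 15% of £4,375,000 = £656,250
Cap at £656,250: £396,280 is within the cap, no reduction.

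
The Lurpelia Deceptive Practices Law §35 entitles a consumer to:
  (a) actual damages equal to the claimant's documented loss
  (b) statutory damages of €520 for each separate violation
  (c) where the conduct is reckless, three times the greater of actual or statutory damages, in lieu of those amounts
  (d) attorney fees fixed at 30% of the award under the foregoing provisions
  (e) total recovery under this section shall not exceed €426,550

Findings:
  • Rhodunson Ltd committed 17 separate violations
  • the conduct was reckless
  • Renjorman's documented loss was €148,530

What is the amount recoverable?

Total recovery: €426,550

Statutory damages: 17 × €520 = €8,840
Greater of actual damages (€148,530) or statutory damages (€8,840): €148,530
Trebled: 3 × €148,530 = €445,590
Attorney fees: 30% of €445,590 = €133,677
Total before cap: €445,590 + €133,677 = €579,267
Cap at €426,550: €579,267 exceeds the cap → €426,550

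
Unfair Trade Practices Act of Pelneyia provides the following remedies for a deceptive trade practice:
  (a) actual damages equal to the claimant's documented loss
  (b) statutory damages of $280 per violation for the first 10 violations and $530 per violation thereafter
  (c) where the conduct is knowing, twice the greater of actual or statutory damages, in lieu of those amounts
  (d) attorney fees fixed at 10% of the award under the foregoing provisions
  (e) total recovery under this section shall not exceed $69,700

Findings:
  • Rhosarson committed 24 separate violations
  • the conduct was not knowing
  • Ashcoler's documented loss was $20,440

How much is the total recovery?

Total recovery: $33,726

First 10 violations: 10 × $280 = $2,800
Remaining violations: (24 − 10) × $530 = $7,420
Statutory damages: $2,800 + $7,420 = $10,220
Conduct not knowing: the in-lieu enhancement does not apply.
Actual plus statutory damages: $20,440 + $10,220 = $30,660
Attorney fees: 10% of $30,660 = $3,066
Total before cap: $30,660 + $3,066 = $33,726
Cap at $69,700: $33,726 is within the cap, no reduction.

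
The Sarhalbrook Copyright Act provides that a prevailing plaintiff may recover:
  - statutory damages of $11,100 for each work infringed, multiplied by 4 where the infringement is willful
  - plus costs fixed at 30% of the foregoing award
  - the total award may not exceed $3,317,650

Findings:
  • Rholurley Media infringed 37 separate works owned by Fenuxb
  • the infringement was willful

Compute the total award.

Statutory damages: 37 × $11,100 = $410,700
Multiplied by 4: 4 × $410,700 = $1,642,800
Costs: 30% of $1,642,800 = $492,840
Award plus costs: $1,642,800 + $492,840 = $2,135,640
Cap at $3,317,650: $2,135,640 is within the cap, no reduction.

Award: $2,135,640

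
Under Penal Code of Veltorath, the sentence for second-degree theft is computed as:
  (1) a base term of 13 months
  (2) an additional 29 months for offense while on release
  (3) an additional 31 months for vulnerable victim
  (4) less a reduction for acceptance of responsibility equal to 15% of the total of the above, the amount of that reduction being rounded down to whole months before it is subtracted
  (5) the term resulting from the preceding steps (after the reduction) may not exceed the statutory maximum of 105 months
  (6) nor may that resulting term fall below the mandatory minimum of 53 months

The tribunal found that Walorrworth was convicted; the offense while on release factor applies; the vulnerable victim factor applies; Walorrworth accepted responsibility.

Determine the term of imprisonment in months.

Offense while on release enhancement: +29 months
Vulnerable victim enhancement: +31 months
Adjusted term: 13 months + 29 months + 31 months = 73 months
Acceptance of responsibility reduction: 15% of 73 months = 10 months (rounded down)
After reduction: 73 − 10 = 63 months
Cap at 105 months: 63 months is within the cap, no reduction.
Minimum 53 months: 63 months meets the minimum, no increase.

63 months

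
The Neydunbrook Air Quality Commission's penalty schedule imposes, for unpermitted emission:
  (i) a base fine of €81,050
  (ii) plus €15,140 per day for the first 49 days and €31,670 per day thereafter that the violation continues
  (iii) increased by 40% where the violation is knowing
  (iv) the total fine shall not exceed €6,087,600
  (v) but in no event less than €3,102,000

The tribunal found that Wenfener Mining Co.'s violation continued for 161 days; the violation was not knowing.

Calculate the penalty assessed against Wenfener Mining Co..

Civil penalty: €4,369,950

First 49 days: 49 × €15,140 = €741,860
Remaining days: (161 − 49) × €31,670 = €3,547,040
Per-day component: €741,860 + €3,547,040 = €4,288,900
Base plus per-day: €81,050 + €4,288,900 = €4,369,950
The violation was not knowing: no 40% increase.
Cap at €6,087,600: €4,369,950 is within the cap, no reduction.
Minimum €3,102,000: €4,369,950 meets the minimum, no increase.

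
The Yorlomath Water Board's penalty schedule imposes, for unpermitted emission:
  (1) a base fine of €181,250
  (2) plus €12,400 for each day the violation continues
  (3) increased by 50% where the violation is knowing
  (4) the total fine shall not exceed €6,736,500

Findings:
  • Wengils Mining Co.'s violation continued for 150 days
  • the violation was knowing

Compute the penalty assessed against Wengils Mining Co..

Per-day component: 150 × €12,400 = €1,860,000
Base plus per-day: €181,250 + €1,860,000 = €2,041,250
Enhancement: 50% of €2,041,250 = €1,020,625
Enhanced fine: €2,041,250 + €1,020,625 = €3,061,875
Cap at €6,736,500: €3,061,875 is within the cap, no reduction.

€3,061,875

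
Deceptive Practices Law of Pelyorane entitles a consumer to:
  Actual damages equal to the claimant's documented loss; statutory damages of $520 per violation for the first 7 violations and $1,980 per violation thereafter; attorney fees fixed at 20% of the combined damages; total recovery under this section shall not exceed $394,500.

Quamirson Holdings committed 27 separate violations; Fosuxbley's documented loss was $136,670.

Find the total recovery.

$215,892

First 7 violations: 7 × $520 = $3,640
Remaining violations: (27 − 7) × $1,980 = $39,600
Statutory damages: $3,640 + $39,600 = $43,240
Combined damages: $136,670 + $43,240 = $179,910
Attorney fees: 20% of $179,910 = $35,982
Total before cap: $179,910 + $35,982 = $215,892
Cap at $394,500: $215,892 is within the cap, no reduction.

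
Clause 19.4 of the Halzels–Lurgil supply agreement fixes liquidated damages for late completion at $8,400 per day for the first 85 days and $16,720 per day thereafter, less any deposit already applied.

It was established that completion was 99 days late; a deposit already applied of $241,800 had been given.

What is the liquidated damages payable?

$706,280

First 85 days: 85 × $8,400 = $714,000
Remaining days: (99 − 85) × $16,720 = $234,080
Accrued per-day damages: $714,000 + $234,080 = $948,080
Less deposit already applied: $948,080 − $241,800 = $706,280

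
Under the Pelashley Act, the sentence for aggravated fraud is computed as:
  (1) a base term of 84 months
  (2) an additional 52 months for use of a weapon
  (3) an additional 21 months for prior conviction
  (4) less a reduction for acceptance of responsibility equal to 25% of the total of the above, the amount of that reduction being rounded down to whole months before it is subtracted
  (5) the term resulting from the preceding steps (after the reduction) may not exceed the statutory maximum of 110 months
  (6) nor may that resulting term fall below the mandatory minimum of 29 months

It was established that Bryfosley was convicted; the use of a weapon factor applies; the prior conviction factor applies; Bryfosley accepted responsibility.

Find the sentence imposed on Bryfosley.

Use of a weapon enhancement: +52 months
Prior conviction enhancement: +21 months
Adjusted term: 84 months + 52 months + 21 months = 157 months
Acceptance of responsibility reduction: 25% of 157 months = 39 months (rounded down)
After reduction: 157 − 39 = 118 months
Cap at 110 months: 118 months exceeds the cap → 110 months
Minimum 29 months: 110 months meets the minimum, no increase.

110 months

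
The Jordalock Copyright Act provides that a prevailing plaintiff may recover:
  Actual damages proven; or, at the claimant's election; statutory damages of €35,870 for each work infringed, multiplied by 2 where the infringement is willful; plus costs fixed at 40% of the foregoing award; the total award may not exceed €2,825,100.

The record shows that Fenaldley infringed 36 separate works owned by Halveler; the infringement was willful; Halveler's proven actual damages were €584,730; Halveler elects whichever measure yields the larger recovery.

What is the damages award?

€2,825,100

Statutory damages: 36 × €35,870 = €1,291,320
Doubled: 2 × €1,291,320 = €2,582,640
Greater of actual damages (€584,730) or enhanced statutory damages (€2,582,640): €2,582,640
Costs: 40% of €2,582,640 = €1,033,056
Award plus costs: €2,582,640 + €1,033,056 = €3,615,696
Cap at €2,825,100: €3,615,696 exceeds the cap → €2,825,100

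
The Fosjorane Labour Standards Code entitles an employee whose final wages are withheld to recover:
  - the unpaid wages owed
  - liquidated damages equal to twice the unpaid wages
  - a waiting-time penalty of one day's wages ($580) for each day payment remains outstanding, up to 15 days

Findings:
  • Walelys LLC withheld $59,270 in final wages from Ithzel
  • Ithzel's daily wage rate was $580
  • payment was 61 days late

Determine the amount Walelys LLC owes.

Total award: $186,510

Doubled: 2 × $59,270 = $118,540
Penalty days: min(61, 15) = 15
Waiting-time penalty: 15 × $580 = $8,700
Total award: $59,270 + $118,540 + $8,700 = $186,510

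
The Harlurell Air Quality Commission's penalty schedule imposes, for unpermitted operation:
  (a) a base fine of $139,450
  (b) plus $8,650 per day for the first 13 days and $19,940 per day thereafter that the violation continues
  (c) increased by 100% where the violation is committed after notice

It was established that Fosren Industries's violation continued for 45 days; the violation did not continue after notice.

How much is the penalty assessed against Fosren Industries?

First 13 days: 13 × $8,650 = $112,450
Remaining days: (45 − 13) × $19,940 = $638,080
Per-day component: $112,450 + $638,080 = $750,530
Base plus per-day: $139,450 + $750,530 = $889,980
The violation did not continue after notice: no 100% increase.

$889,980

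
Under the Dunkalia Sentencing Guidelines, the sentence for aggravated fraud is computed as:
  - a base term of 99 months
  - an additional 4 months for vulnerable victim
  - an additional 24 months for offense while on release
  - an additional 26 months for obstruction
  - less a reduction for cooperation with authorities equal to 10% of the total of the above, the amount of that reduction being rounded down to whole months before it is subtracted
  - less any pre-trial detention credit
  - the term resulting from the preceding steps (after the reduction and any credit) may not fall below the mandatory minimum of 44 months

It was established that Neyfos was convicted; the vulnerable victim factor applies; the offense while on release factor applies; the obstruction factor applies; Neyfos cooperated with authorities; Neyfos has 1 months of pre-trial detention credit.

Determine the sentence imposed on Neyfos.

Vulnerable victim enhancement: +4 months
Offense while on release enhancement: +24 months
Obstruction enhancement: +26 months
Adjusted term: 99 months + 4 months + 24 months + 26 months = 153 months
Cooperation with authorities reduction: 10% of 153 months = 15 months (rounded down)
After reduction: 153 − 15 = 138 months
Less pre-trial detention credit: 138 months − 1 months = 137 months
Minimum 44 months: 137 months meets the minimum, no increase.

137 months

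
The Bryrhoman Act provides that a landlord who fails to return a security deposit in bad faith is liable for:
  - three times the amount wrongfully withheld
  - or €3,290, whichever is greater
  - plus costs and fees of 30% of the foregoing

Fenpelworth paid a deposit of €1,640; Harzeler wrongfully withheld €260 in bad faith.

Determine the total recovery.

€4,277

Trebled: 3 × €260 = €780
Minimum €3,290: €780 is below the minimum → €3,290
Costs and fees: 30% of €3,290 = €987
Total recovery: €3,290 + €987 = €4,277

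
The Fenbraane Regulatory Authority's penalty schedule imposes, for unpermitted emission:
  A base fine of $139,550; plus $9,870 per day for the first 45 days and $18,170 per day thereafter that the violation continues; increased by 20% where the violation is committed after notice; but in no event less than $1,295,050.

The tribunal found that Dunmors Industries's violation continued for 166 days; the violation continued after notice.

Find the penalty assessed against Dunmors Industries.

First 45 days: 45 × $9,870 = $444,150
Remaining days: (166 − 45) × $18,170 = $2,198,570
Per-day component: $444,150 + $2,198,570 = $2,642,720
Base plus per-day: $139,550 + $2,642,720 = $2,782,270
Enhancement: 20% of $2,782,270 = $556,454
Enhanced fine: $2,782,270 + $556,454 = $3,338,724
Minimum $1,295,050: $3,338,724 meets the minimum, no increase.

$3,338,724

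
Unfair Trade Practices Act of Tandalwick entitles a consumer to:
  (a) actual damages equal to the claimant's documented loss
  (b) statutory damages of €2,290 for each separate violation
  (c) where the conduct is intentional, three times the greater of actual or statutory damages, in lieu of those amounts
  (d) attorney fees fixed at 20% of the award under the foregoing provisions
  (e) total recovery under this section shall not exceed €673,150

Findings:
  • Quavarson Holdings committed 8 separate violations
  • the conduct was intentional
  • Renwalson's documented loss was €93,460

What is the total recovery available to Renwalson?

Total recovery: €336,456

Statutory damages: 8 × €2,290 = €18,320
Greater of actual damages (€93,460) or statutory damages (€18,320): €93,460
Trebled: 3 × €93,460 = €280,380
Attorney fees: 20% of €280,380 = €56,076
Total before cap: €280,380 + €56,076 = €336,456
Cap at €673,150: €336,456 is within the cap, no reduction.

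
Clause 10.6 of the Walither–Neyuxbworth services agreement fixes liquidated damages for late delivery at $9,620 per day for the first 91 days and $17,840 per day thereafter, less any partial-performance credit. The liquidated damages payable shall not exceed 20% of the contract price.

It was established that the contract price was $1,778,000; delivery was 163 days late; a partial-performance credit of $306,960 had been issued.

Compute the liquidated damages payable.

First 91 days: 91 × $9,620 = $875,420
Remaining days: (163 − 91) × $17,840 = $1,284,480
Accrued per-day damages: $875,420 + $1,284,480 = $2,159,900
Less partial-performance credit: $2,159,900 − $306,960 = $1,852,940
Cap: 20% of $1,778,000 = $355,600
Cap at $355,600: $1,852,940 exceeds the cap → $355,600

$355,600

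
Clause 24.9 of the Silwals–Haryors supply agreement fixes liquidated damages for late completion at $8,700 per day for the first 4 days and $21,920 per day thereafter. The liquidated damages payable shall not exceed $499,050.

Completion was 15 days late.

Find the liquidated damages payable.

First 4 days: 4 × $8,700 = $34,800
Remaining days: (15 − 4) × $21,920 = $241,120
Accrued per-day damages: $34,800 + $241,120 = $275,920
Cap at $499,050: $275,920 is within the cap, no reduction.

Liquidated damages: $275,920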